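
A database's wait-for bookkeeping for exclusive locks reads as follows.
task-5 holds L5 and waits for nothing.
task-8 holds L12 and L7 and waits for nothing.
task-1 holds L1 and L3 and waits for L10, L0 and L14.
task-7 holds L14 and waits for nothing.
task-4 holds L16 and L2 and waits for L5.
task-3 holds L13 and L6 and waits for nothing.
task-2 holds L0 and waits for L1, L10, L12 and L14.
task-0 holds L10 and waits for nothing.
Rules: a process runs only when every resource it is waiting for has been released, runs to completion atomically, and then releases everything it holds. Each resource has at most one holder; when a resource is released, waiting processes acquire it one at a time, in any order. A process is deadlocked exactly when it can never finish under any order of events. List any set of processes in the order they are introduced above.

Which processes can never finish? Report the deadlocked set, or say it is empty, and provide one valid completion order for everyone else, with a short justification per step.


Deadlocked set: task-1 and task-2.
Key observation: the cycle task-1 -> task-2 -> task-1 can never break — each member waits on the next; no other process is dragged down with it.
A valid finishing order for the others: task-8, task-5, task-3, task-4, task-0, task-7.
Walking it through:
  task-8: no waits; runs immediately, freeing L12 and L7
  task-5: no waits; runs immediately, freeing L5
  task-3: no waits; runs immediately, freeing L13 and L6
  run task-4 (all its waits — L5 — are resolved); releases L16 and L2
  task-0: no waits; runs immediately, freeing L10
  task-7: no waits; runs immediately, freeing L14


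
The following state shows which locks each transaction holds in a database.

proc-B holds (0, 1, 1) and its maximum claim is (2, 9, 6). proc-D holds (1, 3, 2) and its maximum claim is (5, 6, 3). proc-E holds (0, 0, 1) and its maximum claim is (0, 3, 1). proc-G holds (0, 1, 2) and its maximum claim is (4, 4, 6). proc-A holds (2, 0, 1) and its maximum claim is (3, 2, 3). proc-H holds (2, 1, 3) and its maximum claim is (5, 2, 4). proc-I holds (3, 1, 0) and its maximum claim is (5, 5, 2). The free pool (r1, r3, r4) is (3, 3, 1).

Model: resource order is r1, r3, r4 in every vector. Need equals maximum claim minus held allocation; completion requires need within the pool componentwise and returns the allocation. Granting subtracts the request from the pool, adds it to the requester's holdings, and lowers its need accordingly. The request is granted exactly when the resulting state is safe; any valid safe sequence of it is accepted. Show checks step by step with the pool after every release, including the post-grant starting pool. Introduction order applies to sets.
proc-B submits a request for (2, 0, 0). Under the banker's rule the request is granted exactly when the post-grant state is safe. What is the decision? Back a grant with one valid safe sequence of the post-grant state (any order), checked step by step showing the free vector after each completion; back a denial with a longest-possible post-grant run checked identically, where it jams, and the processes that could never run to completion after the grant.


GRANT. The post-grant state is safe; one safe sequence: proc-E, proc-A, proc-H, proc-D, proc-G, proc-B, proc-I.
Key observation: granting shrinks the pool to (1, 3, 1), yet proc-E still fits and the chain goes through.
Verifying the post-grant state step by step:
  pool = (1, 3, 1)
  run proc-E (needs (0, 3, 0), free (1, 3, 1)); after release of (0, 0, 1) the pool is (1, 3, 2)
  run proc-A (needs (1, 2, 2), free (1, 3, 2)); after release of (2, 0, 1) the pool is (3, 3, 3)
  run proc-H (needs (3, 1, 1), free (3, 3, 3)); after release of (2, 1, 3) the pool is (5, 4, 6)
  run proc-D (needs (4, 3, 1), free (5, 4, 6)); after release of (1, 3, 2) the pool is (6, 7, 8)
  run proc-G (needs (4, 3, 4), free (6, 7, 8)); after release of (0, 1, 2) the pool is (6, 8, 10)
  run proc-B (needs (0, 8, 5), free (6, 8, 10)); after release of (2, 1, 1) the pool is (8, 9, 11)
  run proc-I (needs (2, 4, 2), free (8, 9, 11)); after release of (3, 1, 0) the pool is (11, 10, 11)


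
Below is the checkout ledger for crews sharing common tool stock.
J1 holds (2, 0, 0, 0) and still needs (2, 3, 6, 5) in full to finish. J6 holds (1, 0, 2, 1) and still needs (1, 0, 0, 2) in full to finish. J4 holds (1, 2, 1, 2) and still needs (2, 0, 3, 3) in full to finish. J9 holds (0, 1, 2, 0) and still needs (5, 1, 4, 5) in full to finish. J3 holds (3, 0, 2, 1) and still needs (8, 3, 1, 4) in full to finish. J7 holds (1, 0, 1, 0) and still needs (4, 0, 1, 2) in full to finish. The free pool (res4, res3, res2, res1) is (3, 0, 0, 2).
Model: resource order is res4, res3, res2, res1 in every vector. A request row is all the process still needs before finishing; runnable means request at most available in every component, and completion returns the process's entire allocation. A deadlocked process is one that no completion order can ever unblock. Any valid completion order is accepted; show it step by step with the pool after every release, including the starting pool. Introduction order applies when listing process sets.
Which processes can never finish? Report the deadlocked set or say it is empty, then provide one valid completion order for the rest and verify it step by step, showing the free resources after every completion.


The deadlocked set is empty.
Key observation: J6 fits the free pool immediately, and its release cascades until everyone finishes.
The rest can finish in the order J6, J7, J4, J9, J1, J3. Verifying each step:
  pool = (3, 0, 0, 2)
  run J6 (needs (1, 0, 0, 2), free (3, 0, 0, 2)); after release of (1, 0, 2, 1) the pool is (4, 0, 2, 3)
  run J7 (needs (4, 0, 1, 2), free (4, 0, 2, 3)); after release of (1, 0, 1, 0) the pool is (5, 0, 3, 3)
  run J4 (needs (2, 0, 3, 3), free (5, 0, 3, 3)); after release of (1, 2, 1, 2) the pool is (6, 2, 4, 5)
  run J9 (needs (5, 1, 4, 5), free (6, 2, 4, 5)); after release of (0, 1, 2, 0) the pool is (6, 3, 6, 5)
  run J1 (needs (2, 3, 6, 5), free (6, 3, 6, 5)); after release of (2, 0, 0, 0) the pool is (8, 3, 6, 5)
  run J3 (needs (8, 3, 1, 4), free (8, 3, 6, 5)); after release of (3, 0, 2, 1) the pool is (11, 3, 8, 6)


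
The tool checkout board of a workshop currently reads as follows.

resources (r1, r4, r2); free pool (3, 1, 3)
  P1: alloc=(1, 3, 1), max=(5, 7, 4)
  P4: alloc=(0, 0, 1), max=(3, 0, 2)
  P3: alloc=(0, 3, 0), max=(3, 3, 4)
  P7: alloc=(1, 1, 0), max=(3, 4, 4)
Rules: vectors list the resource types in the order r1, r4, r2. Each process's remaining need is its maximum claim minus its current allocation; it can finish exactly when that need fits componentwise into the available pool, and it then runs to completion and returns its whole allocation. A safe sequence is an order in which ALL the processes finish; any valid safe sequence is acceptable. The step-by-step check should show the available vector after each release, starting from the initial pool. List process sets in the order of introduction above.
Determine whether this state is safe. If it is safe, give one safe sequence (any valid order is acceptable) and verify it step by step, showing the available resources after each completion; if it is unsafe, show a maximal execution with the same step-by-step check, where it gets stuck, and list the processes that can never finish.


SAFE — a valid safe sequence is P4, P3, P7, P1.
Key observation: the first exact fit in this order is P4 — it needs (3, 0, 1) with (3, 1, 3) free, meeting a requested resource to the last unit.
Verifying each step:
  pool = (3, 1, 3)
  P4: need (3, 0, 1) fits (3, 1, 3); releases (0, 0, 1), pool now (3, 1, 4)
  P3: need (3, 0, 4) fits (3, 1, 4); releases (0, 3, 0), pool now (3, 4, 4)
  P7: need (2, 3, 4) fits (3, 4, 4); releases (1, 1, 0), pool now (4, 5, 4)
  P1: need (4, 4, 3) fits (4, 5, 4); releases (1, 3, 1), pool now (5, 8, 5)


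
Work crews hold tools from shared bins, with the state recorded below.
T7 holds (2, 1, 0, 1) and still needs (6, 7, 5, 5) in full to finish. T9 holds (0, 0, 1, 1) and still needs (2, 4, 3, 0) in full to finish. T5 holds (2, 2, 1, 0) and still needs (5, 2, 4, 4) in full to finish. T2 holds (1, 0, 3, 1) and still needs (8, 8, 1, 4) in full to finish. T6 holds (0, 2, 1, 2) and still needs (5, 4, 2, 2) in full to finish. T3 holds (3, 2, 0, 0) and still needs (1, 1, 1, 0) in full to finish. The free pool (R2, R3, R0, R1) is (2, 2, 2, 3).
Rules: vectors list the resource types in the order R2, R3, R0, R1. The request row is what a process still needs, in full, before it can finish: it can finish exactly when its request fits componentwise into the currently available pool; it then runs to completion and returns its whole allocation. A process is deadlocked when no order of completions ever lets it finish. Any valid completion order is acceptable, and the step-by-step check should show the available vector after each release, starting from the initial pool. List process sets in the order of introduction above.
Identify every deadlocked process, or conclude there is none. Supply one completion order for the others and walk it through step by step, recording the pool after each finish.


The deadlocked set is empty.
Key observation: no deadlock: T3 fits now, and the freed resources carry the rest through.
The rest can finish in the order T3, T6, T9, T5, T7, T2. Walking it through:
  pool = (2, 2, 2, 3)
  run T3 (needs (1, 1, 1, 0), free (2, 2, 2, 3)); after release of (3, 2, 0, 0) the pool is (5, 4, 2, 3)
  run T6 (needs (5, 4, 2, 2), free (5, 4, 2, 3)); after release of (0, 2, 1, 2) the pool is (5, 6, 3, 5)
  run T9 (needs (2, 4, 3, 0), free (5, 6, 3, 5)); after release of (0, 0, 1, 1) the pool is (5, 6, 4, 6)
  run T5 (needs (5, 2, 4, 4), free (5, 6, 4, 6)); after release of (2, 2, 1, 0) the pool is (7, 8, 5, 6)
  run T7 (needs (6, 7, 5, 5), free (7, 8, 5, 6)); after release of (2, 1, 0, 1) the pool is (9, 9, 5, 7)
  run T2 (needs (8, 8, 1, 4), free (9, 9, 5, 7)); after release of (1, 0, 3, 1) the pool is (10, 9, 8, 8)


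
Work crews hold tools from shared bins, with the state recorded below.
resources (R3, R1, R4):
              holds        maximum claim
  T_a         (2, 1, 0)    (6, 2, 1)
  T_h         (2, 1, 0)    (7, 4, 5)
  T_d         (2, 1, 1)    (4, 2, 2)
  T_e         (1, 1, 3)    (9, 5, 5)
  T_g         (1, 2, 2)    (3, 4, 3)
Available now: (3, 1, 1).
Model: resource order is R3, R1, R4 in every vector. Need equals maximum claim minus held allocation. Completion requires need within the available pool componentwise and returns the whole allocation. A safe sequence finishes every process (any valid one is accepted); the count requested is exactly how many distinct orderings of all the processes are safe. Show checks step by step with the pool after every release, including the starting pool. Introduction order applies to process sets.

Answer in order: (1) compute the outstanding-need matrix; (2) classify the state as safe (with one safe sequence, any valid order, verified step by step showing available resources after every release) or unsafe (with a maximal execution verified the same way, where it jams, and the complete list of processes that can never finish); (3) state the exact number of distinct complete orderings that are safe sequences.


(1) Remaining need (order R3, R1, R4):
  T_a: (4, 1, 1)
  T_h: (5, 3, 5)
  T_d: (2, 1, 1)
  T_e: (8, 4, 2)
  T_g: (2, 2, 1)
(2) SAFE — a valid safe sequence is T_d, T_g, T_a, T_e, T_h.
Key observation: T_d marks the first exact bind of the order: its need (2, 1, 1) fits the free (3, 1, 1) with zero slack on a requested resource.
Verifying each step:
  pool = (3, 1, 1)
  run T_d (needs (2, 1, 1), free (3, 1, 1)); after release of (2, 1, 1) the pool is (5, 2, 2)
  run T_g (needs (2, 2, 1), free (5, 2, 2)); after release of (1, 2, 2) the pool is (6, 4, 4)
  run T_a (needs (4, 1, 1), free (6, 4, 4)); after release of (2, 1, 0) the pool is (8, 5, 4)
  run T_e (needs (8, 4, 2), free (8, 5, 4)); after release of (1, 1, 3) the pool is (9, 6, 7)
  run T_h (needs (5, 3, 5), free (9, 6, 7)); after release of (2, 1, 0) the pool is (11, 7, 7)
(3) Exactly 2 of the possible complete orderings are safe sequences.


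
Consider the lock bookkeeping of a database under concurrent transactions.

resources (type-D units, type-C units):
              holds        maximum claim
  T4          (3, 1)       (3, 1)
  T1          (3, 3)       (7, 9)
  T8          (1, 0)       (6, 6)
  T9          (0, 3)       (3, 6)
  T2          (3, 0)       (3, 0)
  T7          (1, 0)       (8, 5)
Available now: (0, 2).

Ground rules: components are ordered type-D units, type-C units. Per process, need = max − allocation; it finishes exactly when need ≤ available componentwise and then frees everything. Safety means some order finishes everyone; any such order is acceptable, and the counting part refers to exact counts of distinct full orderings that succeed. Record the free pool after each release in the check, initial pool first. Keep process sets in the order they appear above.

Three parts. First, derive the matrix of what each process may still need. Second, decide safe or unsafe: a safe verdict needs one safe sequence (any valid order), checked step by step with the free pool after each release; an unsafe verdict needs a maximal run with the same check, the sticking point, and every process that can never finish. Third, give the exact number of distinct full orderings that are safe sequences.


(1) Need matrix, components ordered type-D units, type-C units:
  T4: (0, 0)
  T1: (4, 6)
  T8: (5, 6)
  T9: (3, 3)
  T2: (0, 0)
  T7: (7, 5)
(2) SAFE, for example via the order T4, T2, T9, T8, T7, T1.
Key observation: the order's first zero-slack moment is T9 ((3, 3) needed, (6, 3) free — a requested resource with nothing to spare).
Verifying each step:
  pool = (0, 2)
  run T4 (needs (0, 0), free (0, 2)); after release of (3, 1) the pool is (3, 3)
  run T2 (needs (0, 0), free (3, 3)); after release of (3, 0) the pool is (6, 3)
  run T9 (needs (3, 3), free (6, 3)); after release of (0, 3) the pool is (6, 6)
  run T8 (needs (5, 6), free (6, 6)); after release of (1, 0) the pool is (7, 6)
  run T7 (needs (7, 5), free (7, 6)); after release of (1, 0) the pool is (8, 6)
  run T1 (needs (4, 6), free (8, 6)); after release of (3, 3) the pool is (11, 9)
(3) Exactly 12 of the possible complete orderings are safe sequences.


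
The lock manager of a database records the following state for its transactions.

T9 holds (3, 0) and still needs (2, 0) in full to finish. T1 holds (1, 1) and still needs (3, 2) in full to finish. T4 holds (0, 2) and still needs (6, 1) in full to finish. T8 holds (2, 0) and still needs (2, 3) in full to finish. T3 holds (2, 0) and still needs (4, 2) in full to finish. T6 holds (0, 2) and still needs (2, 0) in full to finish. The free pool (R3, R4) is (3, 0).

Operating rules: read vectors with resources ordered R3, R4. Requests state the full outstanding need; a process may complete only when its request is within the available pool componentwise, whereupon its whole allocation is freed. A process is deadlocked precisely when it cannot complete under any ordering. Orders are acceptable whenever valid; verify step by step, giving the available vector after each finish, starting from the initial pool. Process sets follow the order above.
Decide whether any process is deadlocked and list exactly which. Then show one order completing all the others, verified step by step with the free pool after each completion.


The deadlocked set is empty.
Key observation: the pool covers T6 at once, and every later process fits after earlier releases.
One completion order for the rest: T6, T1, T3, T8, T4, T9. Walking it through:
  pool = (3, 0)
  T6 needs (2, 0) <= (3, 0) -> finishes; pool += (0, 2) = (3, 2)
  T1 needs (3, 2) <= (3, 2) -> finishes; pool += (1, 1) = (4, 3)
  T3 needs (4, 2) <= (4, 3) -> finishes; pool += (2, 0) = (6, 3)
  T8 needs (2, 3) <= (6, 3) -> finishes; pool += (2, 0) = (8, 3)
  T4 needs (6, 1) <= (8, 3) -> finishes; pool += (0, 2) = (8, 5)
  T9 needs (2, 0) <= (8, 5) -> finishes; pool += (3, 0) = (11, 5)


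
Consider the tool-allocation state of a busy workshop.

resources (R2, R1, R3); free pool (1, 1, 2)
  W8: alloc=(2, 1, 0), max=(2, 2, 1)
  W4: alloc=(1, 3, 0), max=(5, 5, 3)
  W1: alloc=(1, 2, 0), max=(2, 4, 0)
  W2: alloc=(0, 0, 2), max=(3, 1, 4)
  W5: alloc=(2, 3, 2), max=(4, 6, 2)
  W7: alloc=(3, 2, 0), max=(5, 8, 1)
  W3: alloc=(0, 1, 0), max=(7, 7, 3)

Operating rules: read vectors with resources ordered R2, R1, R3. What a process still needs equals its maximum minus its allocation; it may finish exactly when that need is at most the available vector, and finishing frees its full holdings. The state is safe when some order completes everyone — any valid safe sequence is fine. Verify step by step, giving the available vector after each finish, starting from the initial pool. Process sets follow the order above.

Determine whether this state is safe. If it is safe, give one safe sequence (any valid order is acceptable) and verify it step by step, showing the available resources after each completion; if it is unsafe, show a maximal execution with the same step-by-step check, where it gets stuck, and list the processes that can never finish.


SAFE. One safe sequence: W8, W1, W5, W7, W2, W3, W4.
Key observation: W8 marks the first exact bind of the order: its need (0, 1, 1) fits the free (1, 1, 2) with zero slack on a requested resource.
Walking it through:
  pool = (1, 1, 2)
  W8 needs (0, 1, 1) <= (1, 1, 2) -> finishes; pool += (2, 1, 0) = (3, 2, 2)
  W1 needs (1, 2, 0) <= (3, 2, 2) -> finishes; pool += (1, 2, 0) = (4, 4, 2)
  W5 needs (2, 3, 0) <= (4, 4, 2) -> finishes; pool += (2, 3, 2) = (6, 7, 4)
  W7 needs (2, 6, 1) <= (6, 7, 4) -> finishes; pool += (3, 2, 0) = (9, 9, 4)
  W2 needs (3, 1, 2) <= (9, 9, 4) -> finishes; pool += (0, 0, 2) = (9, 9, 6)
  W3 needs (7, 6, 3) <= (9, 9, 6) -> finishes; pool += (0, 1, 0) = (9, 10, 6)
  W4 needs (4, 2, 3) <= (9, 10, 6) -> finishes; pool += (1, 3, 0) = (10, 13, 6)


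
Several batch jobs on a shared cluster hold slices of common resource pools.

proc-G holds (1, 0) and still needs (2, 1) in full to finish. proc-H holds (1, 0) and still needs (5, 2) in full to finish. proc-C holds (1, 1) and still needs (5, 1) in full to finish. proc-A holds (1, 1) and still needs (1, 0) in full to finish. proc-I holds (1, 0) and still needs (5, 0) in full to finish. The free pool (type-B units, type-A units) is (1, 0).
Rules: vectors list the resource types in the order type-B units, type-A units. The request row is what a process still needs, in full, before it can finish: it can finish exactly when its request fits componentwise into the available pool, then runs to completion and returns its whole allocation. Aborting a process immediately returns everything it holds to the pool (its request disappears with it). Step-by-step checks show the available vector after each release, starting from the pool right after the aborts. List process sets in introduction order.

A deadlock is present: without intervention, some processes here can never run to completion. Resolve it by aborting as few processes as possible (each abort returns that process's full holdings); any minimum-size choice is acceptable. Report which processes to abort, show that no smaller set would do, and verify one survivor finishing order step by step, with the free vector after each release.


Minimum abort set: proc-H and proc-I.
Key observation: aborting proc-H and proc-I returns (2, 0), and proc-C — hopeless before — runs at step 3 with the returned capacity in the pool.
Minimality, checking each single-abort alternative: proc-G alone leaves proc-H blocked (short on type-B units and type-A units); proc-H alone leaves proc-C blocked (short on type-B units); proc-C alone leaves proc-H blocked (short on type-B units); proc-A alone leaves proc-H blocked (short on type-B units and type-A units); proc-I alone leaves proc-H blocked (short on type-B units and type-A units).
The survivors complete as proc-A, proc-G, proc-C. Check, step by step (starting from the post-abort pool):
  pool = (3, 0)
  run proc-A (needs (1, 0), free (3, 0)); after release of (1, 1) the pool is (4, 1)
  run proc-G (needs (2, 1), free (4, 1)); after release of (1, 0) the pool is (5, 1)
  run proc-C (needs (5, 1), free (5, 1)); after release of (1, 1) the pool is (6, 2)


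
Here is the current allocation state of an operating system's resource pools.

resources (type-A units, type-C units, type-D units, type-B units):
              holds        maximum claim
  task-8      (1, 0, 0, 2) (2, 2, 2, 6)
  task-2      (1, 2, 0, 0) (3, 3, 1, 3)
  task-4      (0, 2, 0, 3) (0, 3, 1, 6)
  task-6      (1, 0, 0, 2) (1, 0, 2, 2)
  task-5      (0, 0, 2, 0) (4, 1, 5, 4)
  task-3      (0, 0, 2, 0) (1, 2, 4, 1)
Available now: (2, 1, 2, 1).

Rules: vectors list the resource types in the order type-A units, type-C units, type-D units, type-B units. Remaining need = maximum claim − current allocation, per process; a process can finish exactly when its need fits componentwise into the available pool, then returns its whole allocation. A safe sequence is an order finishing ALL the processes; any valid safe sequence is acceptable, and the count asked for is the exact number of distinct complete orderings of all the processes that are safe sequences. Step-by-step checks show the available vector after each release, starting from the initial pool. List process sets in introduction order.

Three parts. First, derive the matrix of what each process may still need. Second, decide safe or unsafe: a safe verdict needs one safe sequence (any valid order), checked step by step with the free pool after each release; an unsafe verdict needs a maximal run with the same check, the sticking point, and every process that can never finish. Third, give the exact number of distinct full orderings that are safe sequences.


(1) Need matrix, components ordered type-A units, type-C units, type-D units, type-B units:
  task-8: (1, 2, 2, 4)
  task-2: (2, 1, 1, 3)
  task-4: (0, 1, 1, 3)
  task-6: (0, 0, 2, 0)
  task-5: (4, 1, 3, 4)
  task-3: (1, 2, 2, 1)
(2) SAFE, for example via the order task-6, task-4, task-8, task-3, task-2, task-5.
Key observation: the order's first zero-slack moment is task-6 ((0, 0, 2, 0) needed, (2, 1, 2, 1) free — a requested resource with nothing to spare).
Step-by-step check:
  pool = (2, 1, 2, 1)
  run task-6 (needs (0, 0, 2, 0), free (2, 1, 2, 1)); after release of (1, 0, 0, 2) the pool is (3, 1, 2, 3)
  run task-4 (needs (0, 1, 1, 3), free (3, 1, 2, 3)); after release of (0, 2, 0, 3) the pool is (3, 3, 2, 6)
  run task-8 (needs (1, 2, 2, 4), free (3, 3, 2, 6)); after release of (1, 0, 0, 2) the pool is (4, 3, 2, 8)
  run task-3 (needs (1, 2, 2, 1), free (4, 3, 2, 8)); after release of (0, 0, 2, 0) the pool is (4, 3, 4, 8)
  run task-2 (needs (2, 1, 1, 3), free (4, 3, 4, 8)); after release of (1, 2, 0, 0) the pool is (5, 5, 4, 8)
  run task-5 (needs (4, 1, 3, 4), free (5, 5, 4, 8)); after release of (0, 0, 2, 0) the pool is (5, 5, 6, 8)
(3) Exactly 15 of the possible complete orderings are safe sequences.


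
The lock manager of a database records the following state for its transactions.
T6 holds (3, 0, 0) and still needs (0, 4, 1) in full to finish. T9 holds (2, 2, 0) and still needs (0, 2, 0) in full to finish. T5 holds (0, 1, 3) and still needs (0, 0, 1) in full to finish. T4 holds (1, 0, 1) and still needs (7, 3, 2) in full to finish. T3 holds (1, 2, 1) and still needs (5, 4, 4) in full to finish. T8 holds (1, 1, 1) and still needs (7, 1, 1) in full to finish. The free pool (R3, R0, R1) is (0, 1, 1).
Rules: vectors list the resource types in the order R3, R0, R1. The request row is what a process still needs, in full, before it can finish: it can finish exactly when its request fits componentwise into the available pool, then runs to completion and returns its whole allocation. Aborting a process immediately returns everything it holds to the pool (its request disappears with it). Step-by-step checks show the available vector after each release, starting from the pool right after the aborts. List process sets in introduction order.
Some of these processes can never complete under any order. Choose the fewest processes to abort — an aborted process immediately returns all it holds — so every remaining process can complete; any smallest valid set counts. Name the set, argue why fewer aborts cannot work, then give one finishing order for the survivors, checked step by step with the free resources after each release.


Minimum abort set: T4.
Key observation: the returned (1, 0, 1) from T4 is what brings T8 — unrunnable before, under any order — into play at step 5.
Minimality: the empty abort set fails — the state is deadlocked as it stands.
One survivor order: T5, T9, T6, T3, T8. Walking it through (post-abort pool first):
  pool = (1, 1, 2)
  run T5 (needs (0, 0, 1), free (1, 1, 2)); after release of (0, 1, 3) the pool is (1, 2, 5)
  run T9 (needs (0, 2, 0), free (1, 2, 5)); after release of (2, 2, 0) the pool is (3, 4, 5)
  run T6 (needs (0, 4, 1), free (3, 4, 5)); after release of (3, 0, 0) the pool is (6, 4, 5)
  run T3 (needs (5, 4, 4), free (6, 4, 5)); after release of (1, 2, 1) the pool is (7, 6, 6)
  run T8 (needs (7, 1, 1), free (7, 6, 6)); after release of (1, 1, 1) the pool is (8, 7, 7)


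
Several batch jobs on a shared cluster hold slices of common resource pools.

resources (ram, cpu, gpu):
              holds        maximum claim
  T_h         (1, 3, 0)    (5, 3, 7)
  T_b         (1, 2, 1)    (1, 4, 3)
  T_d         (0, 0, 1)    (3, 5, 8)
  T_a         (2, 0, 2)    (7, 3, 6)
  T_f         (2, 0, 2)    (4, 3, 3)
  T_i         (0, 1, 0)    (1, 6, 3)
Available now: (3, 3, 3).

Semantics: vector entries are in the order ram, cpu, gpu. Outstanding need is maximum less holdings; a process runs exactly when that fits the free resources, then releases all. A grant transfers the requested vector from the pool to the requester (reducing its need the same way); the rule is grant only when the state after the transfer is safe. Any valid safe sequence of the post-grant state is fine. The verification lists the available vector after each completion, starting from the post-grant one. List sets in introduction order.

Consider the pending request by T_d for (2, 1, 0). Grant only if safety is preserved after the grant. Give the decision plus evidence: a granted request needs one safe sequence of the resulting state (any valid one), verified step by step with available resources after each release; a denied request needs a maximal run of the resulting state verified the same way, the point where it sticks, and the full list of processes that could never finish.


DENY: after the grant no complete ordering would exist.
Key observation: after T_b, T_f the pool peaks at (4, 4, 6), and each blocked process is short somewhere: T_h on gpu; T_d on gpu; T_a on ram; T_i on cpu.
On the post-grant state, T_b, T_f is a maximal run — nothing extends it. Walking it through:
  pool = (1, 2, 3)
  run T_b (needs (0, 2, 2), free (1, 2, 3)); after release of (1, 2, 1) the pool is (2, 4, 4)
  run T_f (needs (2, 3, 1), free (2, 4, 4)); after release of (2, 0, 2) the pool is (4, 4, 6)
  T_h still needs (4, 0, 7) but only (4, 4, 6) is free — short on gpu
  T_d still needs (1, 4, 7) but only (4, 4, 6) is free — short on gpu
  T_a still needs (5, 3, 4) but only (4, 4, 6) is free — short on ram
  T_i still needs (1, 5, 3) but only (4, 4, 6) is free — short on cpu
Post-grant, the permanently blocked set is T_h, T_d, T_a and T_i.


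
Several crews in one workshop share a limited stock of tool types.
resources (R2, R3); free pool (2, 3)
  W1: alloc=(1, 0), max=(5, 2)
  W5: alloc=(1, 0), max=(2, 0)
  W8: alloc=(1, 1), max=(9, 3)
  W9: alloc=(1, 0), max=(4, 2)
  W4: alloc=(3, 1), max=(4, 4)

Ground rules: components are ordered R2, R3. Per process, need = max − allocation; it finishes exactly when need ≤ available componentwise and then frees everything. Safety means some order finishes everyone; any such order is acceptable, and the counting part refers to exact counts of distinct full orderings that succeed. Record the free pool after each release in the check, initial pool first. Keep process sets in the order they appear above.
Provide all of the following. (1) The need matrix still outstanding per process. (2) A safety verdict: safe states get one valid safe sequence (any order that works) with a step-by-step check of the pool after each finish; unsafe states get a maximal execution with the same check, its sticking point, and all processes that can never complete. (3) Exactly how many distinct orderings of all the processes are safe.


(1) Outstanding need per process (order R2, R3):
  W1: (4, 2)
  W5: (1, 0)
  W8: (8, 2)
  W9: (3, 2)
  W4: (1, 3)
(2) SAFE — a valid safe sequence is W4, W1, W9, W5, W8.
Key observation: W4 is the earliest step where a requested resource binds exactly: need (1, 3), pool (2, 3) at its turn.
Walking it through:
  pool = (2, 3)
  W4 needs (1, 3) <= (2, 3) -> finishes; pool += (3, 1) = (5, 4)
  W1 needs (4, 2) <= (5, 4) -> finishes; pool += (1, 0) = (6, 4)
  W9 needs (3, 2) <= (6, 4) -> finishes; pool += (1, 0) = (7, 4)
  W5 needs (1, 0) <= (7, 4) -> finishes; pool += (1, 0) = (8, 4)
  W8 needs (8, 2) <= (8, 4) -> finishes; pool += (1, 1) = (9, 5)
(3) Exactly 10 of the possible complete orderings are safe sequences.


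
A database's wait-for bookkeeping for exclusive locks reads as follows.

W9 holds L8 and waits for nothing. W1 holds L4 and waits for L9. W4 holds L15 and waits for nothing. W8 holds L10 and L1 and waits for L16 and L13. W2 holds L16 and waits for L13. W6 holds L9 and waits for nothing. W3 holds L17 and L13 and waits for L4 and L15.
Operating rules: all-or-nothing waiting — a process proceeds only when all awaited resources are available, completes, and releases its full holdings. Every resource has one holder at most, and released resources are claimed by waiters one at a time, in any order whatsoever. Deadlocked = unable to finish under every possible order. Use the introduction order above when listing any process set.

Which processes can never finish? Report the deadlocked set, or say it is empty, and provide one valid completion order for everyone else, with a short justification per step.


Nothing here is deadlocked.
Key observation: the wait relation is loop-free; peeling off processes with no waits unwinds the whole state.
The rest can finish in the order W6, W9, W4, W1, W3, W2, W8.
Verifying each step:
  W6 waits on nothing -> runs at once and releases L9
  W9 waits on nothing -> runs at once and releases L8
  W4 waits on nothing -> runs at once and releases L15
  W1 waits on L9 — all released -> runs and releases L4
  W3 waits on L4 and L15 — all released -> runs and releases L17 and L13
  W2 waits on L13 — all released -> runs and releases L16
  W8 waits on L16 and L13 — all released -> runs and releases L10 and L1


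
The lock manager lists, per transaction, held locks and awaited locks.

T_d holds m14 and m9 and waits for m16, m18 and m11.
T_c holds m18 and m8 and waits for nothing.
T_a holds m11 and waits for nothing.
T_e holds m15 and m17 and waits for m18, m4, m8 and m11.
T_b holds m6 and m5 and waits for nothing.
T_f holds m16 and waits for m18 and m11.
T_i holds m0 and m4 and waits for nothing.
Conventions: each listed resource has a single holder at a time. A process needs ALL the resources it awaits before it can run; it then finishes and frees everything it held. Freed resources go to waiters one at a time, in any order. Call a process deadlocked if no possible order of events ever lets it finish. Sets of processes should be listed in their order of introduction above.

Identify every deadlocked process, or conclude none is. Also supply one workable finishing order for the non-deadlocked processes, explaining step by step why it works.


No process is deadlocked.
Key observation: although several processes wait, no cycle exists — each chain bottoms out at a free runner.
A valid finishing order for the others: T_c, T_a, T_f, T_d, T_b, T_i, T_e.
Step-by-step check:
  run T_c (it waits on nothing); releases m18 and m8
  run T_a (it waits on nothing); releases m11
  run T_f (all its waits — m18 and m11 — are resolved); releases m16
  run T_d (all its waits — m16, m18 and m11 — are resolved); releases m14 and m9
  run T_b (it waits on nothing); releases m6 and m5
  run T_i (it waits on nothing); releases m0 and m4
  run T_e (all its waits — m18, m4, m8 and m11 — are resolved); releases m15 and m17


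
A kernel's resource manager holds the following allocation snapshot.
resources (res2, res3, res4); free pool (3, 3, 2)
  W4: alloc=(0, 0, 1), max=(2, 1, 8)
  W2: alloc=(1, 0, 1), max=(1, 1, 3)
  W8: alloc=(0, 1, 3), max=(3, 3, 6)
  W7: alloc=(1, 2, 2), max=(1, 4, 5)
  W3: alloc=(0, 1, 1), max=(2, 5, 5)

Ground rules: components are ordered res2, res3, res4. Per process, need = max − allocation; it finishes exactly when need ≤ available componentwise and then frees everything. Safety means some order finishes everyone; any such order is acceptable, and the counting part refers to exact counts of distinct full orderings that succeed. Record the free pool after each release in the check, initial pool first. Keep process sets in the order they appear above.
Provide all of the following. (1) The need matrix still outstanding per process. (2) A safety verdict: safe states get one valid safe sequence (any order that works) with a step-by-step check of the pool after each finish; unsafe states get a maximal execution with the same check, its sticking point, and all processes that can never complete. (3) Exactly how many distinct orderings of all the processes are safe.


(1) Need matrix, components ordered res2, res3, res4:
  W4: (2, 1, 7)
  W2: (0, 1, 2)
  W8: (3, 2, 3)
  W7: (0, 2, 3)
  W3: (2, 4, 4)
(2) SAFE. One safe sequence: W2, W8, W7, W3, W4.
Key observation: the first exact fit in this order is W2 — it needs (0, 1, 2) with (3, 3, 2) free, meeting a requested resource to the last unit.
Check, step by step:
  pool = (3, 3, 2)
  W2: need (0, 1, 2) fits (3, 3, 2); releases (1, 0, 1), pool now (4, 3, 3)
  W8: need (3, 2, 3) fits (4, 3, 3); releases (0, 1, 3), pool now (4, 4, 6)
  W7: need (0, 2, 3) fits (4, 4, 6); releases (1, 2, 2), pool now (5, 6, 8)
  W3: need (2, 4, 4) fits (5, 6, 8); releases (0, 1, 1), pool now (5, 7, 9)
  W4: need (2, 1, 7) fits (5, 7, 9); releases (0, 0, 1), pool now (5, 7, 10)
(3) The exact count: 7 of the possible complete orderings are safe sequences.


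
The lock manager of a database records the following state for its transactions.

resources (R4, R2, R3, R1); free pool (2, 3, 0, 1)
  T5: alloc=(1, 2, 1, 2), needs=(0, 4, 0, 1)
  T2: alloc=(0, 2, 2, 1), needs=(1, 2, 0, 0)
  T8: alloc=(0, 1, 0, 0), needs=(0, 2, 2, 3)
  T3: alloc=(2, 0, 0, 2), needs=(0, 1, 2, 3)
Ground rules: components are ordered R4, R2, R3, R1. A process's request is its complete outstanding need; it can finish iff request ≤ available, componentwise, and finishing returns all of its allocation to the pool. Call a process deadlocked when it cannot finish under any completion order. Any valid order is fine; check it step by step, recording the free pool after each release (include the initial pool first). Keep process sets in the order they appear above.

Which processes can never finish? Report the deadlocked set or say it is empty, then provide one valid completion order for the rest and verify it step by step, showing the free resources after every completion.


No process is deadlocked.
Key observation: no deadlock: T2 fits now, and the freed resources carry the rest through.
One completion order for the rest: T2, T5, T8, T3. Verifying each step:
  pool = (2, 3, 0, 1)
  T2: need (1, 2, 0, 0) fits (2, 3, 0, 1); releases (0, 2, 2, 1), pool now (2, 5, 2, 2)
  T5: need (0, 4, 0, 1) fits (2, 5, 2, 2); releases (1, 2, 1, 2), pool now (3, 7, 3, 4)
  T8: need (0, 2, 2, 3) fits (3, 7, 3, 4); releases (0, 1, 0, 0), pool now (3, 8, 3, 4)
  T3: need (0, 1, 2, 3) fits (3, 8, 3, 4); releases (2, 0, 0, 2), pool now (5, 8, 3, 6)


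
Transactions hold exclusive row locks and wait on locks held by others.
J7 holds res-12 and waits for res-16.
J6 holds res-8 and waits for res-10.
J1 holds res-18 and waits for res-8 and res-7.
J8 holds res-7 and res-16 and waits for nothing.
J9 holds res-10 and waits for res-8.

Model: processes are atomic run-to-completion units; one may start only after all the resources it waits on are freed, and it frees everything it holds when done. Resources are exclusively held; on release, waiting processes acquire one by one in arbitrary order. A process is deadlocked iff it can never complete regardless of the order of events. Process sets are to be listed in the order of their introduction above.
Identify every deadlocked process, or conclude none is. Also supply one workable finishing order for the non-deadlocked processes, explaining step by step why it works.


Deadlocked set: J6, J1 and J9.
Key observation: the cycle J6 -> J9 -> J6 can never break — each member waits on the next; J1 waits into the deadlock from upstream.
One completion order for the rest: J8, J7.
Step-by-step check:
  J8 waits on nothing -> runs at once and releases res-7 and res-16
  run J7 (all its waits — res-16 — are resolved); releases res-12


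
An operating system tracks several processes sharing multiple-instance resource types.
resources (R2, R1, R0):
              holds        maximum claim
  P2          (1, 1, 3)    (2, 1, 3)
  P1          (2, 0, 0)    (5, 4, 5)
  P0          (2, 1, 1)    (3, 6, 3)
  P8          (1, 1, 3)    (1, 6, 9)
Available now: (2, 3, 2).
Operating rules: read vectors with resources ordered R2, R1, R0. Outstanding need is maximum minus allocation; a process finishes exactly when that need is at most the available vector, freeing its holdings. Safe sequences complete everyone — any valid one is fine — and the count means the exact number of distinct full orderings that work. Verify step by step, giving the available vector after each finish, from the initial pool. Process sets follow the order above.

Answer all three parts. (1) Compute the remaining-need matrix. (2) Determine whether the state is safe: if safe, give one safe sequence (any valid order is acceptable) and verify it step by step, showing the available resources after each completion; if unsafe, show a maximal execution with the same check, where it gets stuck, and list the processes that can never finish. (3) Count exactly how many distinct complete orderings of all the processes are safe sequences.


(1) Remaining need (order R2, R1, R0):
  P2: (1, 0, 0)
  P1: (3, 4, 5)
  P0: (1, 5, 2)
  P8: (0, 5, 6)
(2) UNSAFE.
Key observation: the pool after P2, P1 is (5, 4, 5); every surviving request exceeds it in R1, so progress ends there.
Going as far as possible: P2, P1; after that, nothing fits. Check, step by step:
  pool = (2, 3, 2)
  P2 needs (1, 0, 0) <= (2, 3, 2) -> finishes; pool += (1, 1, 3) = (3, 4, 5)
  P1 needs (3, 4, 5) <= (3, 4, 5) -> finishes; pool += (2, 0, 0) = (5, 4, 5)
  blocked: P0 wants (1, 5, 2), pool (5, 4, 5) — not enough R1
  blocked: P8 wants (0, 5, 6), pool (5, 4, 5) — not enough R1 and R0
Permanently blocked: P0 and P8.
(3) Exactly 0 of the possible complete orderings are safe sequences.


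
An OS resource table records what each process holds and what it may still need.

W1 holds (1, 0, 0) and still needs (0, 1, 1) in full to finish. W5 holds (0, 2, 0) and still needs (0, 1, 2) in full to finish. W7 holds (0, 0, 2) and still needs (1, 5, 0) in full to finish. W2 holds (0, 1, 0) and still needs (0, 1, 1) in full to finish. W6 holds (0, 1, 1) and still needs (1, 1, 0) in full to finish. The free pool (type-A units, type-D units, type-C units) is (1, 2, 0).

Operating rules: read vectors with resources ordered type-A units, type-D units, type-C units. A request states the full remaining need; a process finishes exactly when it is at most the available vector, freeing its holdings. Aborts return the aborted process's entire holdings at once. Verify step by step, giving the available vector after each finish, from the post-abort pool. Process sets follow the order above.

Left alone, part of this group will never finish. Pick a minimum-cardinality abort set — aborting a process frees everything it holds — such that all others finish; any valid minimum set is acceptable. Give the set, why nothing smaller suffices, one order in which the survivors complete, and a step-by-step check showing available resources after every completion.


Abort W5.
Key observation: the deadlocked W7 becomes finishable only because W5 released (0, 2, 0); it completes at step 4 below.
No smaller set exists: with zero aborts the deadlock remains.
The survivors complete as W6, W2, W1, W7. Check, step by step (starting from the post-abort pool):
  pool = (1, 4, 0)
  W6 needs (1, 1, 0) <= (1, 4, 0) -> finishes; pool += (0, 1, 1) = (1, 5, 1)
  W2 needs (0, 1, 1) <= (1, 5, 1) -> finishes; pool += (0, 1, 0) = (1, 6, 1)
  W1 needs (0, 1, 1) <= (1, 6, 1) -> finishes; pool += (1, 0, 0) = (2, 6, 1)
  W7 needs (1, 5, 0) <= (2, 6, 1) -> finishes; pool += (0, 0, 2) = (2, 6, 3)
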